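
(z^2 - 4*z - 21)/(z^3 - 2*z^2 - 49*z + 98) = (z + 3)/(z^2 + 5*z - 14)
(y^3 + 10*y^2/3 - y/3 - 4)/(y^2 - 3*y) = (3*y^3 + 10*y^2 - y - 12)/(3*y*(y - 3))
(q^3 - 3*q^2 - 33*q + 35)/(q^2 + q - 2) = (q^2 - 2*q - 35)/(q + 2)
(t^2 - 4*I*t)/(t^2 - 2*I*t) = (t - 4*I)/(t - 2*I)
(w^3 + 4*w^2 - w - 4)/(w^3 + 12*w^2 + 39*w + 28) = (w - 1)/(w + 7)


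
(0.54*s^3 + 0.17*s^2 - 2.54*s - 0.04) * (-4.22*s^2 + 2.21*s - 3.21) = -2.2788*s^5 + 0.476*s^4 + 9.3611*s^3 - 5.9903*s^2 + 8.065*s + 0.1284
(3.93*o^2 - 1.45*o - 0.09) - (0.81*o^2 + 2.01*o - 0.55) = 3.12*o^2 - 3.46*o + 0.46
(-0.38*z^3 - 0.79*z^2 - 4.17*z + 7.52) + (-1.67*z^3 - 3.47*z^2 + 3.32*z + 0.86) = -2.05*z^3 - 4.26*z^2 - 0.85*z + 8.38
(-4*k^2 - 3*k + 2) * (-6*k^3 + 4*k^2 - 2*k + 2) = 24*k^5 + 2*k^4 - 16*k^3 + 6*k^2 - 10*k + 4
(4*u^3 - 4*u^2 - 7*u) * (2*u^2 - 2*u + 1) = 8*u^5 - 16*u^4 - 2*u^3 + 10*u^2 - 7*u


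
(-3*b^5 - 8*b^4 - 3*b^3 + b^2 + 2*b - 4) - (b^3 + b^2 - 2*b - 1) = -3*b^5 - 8*b^4 - 4*b^3 + 4*b - 3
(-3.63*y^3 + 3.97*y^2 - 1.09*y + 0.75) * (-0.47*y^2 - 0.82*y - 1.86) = 1.7061*y^5 + 1.1107*y^4 + 4.0087*y^3 - 6.8429*y^2 + 1.4124*y - 1.395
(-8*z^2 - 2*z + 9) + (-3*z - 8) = -8*z^2 - 5*z + 1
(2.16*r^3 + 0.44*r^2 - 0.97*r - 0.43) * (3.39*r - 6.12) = 7.3224*r^4 - 11.7276*r^3 - 5.9811*r^2 + 4.4787*r + 2.6316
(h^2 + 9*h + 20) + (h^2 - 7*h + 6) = 2*h^2 + 2*h + 26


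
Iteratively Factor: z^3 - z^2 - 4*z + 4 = (z - 1)*(z^2 - 4) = (z - 1)*(z + 2)*(z - 2)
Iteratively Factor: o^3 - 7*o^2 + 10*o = (o)*(o^2 - 7*o + 10) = o*(o - 2)*(o - 5)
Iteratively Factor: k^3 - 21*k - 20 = (k + 1)*(k^2 - k - 20) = (k + 1)*(k + 4)*(k - 5)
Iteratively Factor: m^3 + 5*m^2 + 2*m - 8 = (m + 2)*(m^2 + 3*m - 4) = (m - 1)*(m + 2)*(m + 4)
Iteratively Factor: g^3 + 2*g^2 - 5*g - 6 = (g + 1)*(g^2 + g - 6) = (g + 1)*(g + 3)*(g - 2)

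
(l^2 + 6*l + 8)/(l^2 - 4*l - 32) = (l + 2)/(l - 8)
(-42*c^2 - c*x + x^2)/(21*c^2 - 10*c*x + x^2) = (6*c + x)/(-3*c + x)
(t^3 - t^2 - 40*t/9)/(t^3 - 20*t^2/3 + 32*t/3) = (t + 5/3)/(t - 4)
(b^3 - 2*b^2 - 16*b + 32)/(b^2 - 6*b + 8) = b + 4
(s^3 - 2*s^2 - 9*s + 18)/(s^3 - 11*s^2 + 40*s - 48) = (s^2 + s - 6)/(s^2 - 8*s + 16)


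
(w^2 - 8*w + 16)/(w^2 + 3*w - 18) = (w^2 - 8*w + 16)/(w^2 + 3*w - 18)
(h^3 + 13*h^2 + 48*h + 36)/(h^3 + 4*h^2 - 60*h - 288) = (h + 1)/(h - 8)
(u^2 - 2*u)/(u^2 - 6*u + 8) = u/(u - 4)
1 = 1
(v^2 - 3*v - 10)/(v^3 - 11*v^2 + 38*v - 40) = (v + 2)/(v^2 - 6*v + 8)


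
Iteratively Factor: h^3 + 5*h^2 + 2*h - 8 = (h + 2)*(h^2 + 3*h - 4) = (h + 2)*(h + 4)*(h - 1)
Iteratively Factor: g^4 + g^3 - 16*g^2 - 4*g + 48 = (g - 3)*(g^3 + 4*g^2 - 4*g - 16) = (g - 3)*(g + 4)*(g^2 - 4) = (g - 3)*(g + 2)*(g + 4)*(g - 2)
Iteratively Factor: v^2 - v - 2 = (v + 1)*(v - 2)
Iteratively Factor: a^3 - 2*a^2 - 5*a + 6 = (a - 3)*(a^2 + a - 2) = (a - 3)*(a + 2)*(a - 1)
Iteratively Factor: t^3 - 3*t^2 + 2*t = (t - 1)*(t^2 - 2*t) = (t - 2)*(t - 1)*(t)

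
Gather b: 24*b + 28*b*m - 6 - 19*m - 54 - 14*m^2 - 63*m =b*(28*m + 24) - 14*m^2 - 82*m - 60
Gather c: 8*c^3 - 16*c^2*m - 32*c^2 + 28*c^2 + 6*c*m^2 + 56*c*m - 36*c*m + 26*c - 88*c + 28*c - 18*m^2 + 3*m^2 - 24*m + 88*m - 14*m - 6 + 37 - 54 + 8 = 8*c^3 + c^2*(-16*m - 4) + c*(6*m^2 + 20*m - 34) - 15*m^2 + 50*m - 15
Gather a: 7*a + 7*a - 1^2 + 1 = 14*a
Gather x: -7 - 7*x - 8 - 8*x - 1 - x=-16*x - 16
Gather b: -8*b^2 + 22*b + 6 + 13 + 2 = -8*b^2 + 22*b + 21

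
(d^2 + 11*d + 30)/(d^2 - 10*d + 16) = (d^2 + 11*d + 30)/(d^2 - 10*d + 16)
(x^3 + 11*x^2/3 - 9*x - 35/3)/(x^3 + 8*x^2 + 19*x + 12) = (3*x^2 + 8*x - 35)/(3*(x^2 + 7*x + 12))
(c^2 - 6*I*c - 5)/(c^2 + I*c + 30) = (c - I)/(c + 6*I)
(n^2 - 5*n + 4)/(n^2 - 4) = (n^2 - 5*n + 4)/(n^2 - 4)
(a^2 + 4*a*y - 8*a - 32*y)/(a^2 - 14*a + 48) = (a + 4*y)/(a - 6)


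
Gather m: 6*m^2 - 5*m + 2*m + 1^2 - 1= 6*m^2 - 3*m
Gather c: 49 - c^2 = 49 - c^2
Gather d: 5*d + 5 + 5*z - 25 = 5*d + 5*z - 20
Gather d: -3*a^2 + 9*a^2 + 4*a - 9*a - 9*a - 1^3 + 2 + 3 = 6*a^2 - 14*a + 4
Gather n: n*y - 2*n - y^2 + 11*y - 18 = n*(y - 2) - y^2 + 11*y - 18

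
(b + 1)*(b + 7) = b^2 + 8*b + 7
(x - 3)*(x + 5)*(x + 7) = x^3 + 9*x^2 - x - 105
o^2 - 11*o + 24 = (o - 8)*(o - 3)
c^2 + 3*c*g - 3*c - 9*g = (c - 3)*(c + 3*g)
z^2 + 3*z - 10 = (z - 2)*(z + 5)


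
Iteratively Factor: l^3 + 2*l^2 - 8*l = (l + 4)*(l^2 - 2*l) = (l - 2)*(l + 4)*(l)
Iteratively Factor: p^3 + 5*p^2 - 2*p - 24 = (p + 3)*(p^2 + 2*p - 8) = (p - 2)*(p + 3)*(p + 4)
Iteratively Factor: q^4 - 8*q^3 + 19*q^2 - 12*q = (q - 1)*(q^3 - 7*q^2 + 12*q) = (q - 4)*(q - 1)*(q^2 - 3*q) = (q - 4)*(q - 3)*(q - 1)*(q)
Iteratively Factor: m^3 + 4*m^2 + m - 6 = (m + 2)*(m^2 + 2*m - 3) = (m - 1)*(m + 2)*(m + 3)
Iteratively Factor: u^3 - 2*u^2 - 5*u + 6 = (u - 1)*(u^2 - u - 6) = (u - 1)*(u + 2)*(u - 3)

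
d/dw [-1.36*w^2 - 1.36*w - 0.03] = -2.72*w - 1.36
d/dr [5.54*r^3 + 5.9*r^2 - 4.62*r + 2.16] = 16.62*r^2 + 11.8*r - 4.62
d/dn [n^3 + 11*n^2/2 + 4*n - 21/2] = 3*n^2 + 11*n + 4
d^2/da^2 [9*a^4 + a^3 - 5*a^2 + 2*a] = 108*a^2 + 6*a - 10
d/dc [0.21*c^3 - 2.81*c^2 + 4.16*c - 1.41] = 0.63*c^2 - 5.62*c + 4.16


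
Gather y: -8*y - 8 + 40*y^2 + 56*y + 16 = 40*y^2 + 48*y + 8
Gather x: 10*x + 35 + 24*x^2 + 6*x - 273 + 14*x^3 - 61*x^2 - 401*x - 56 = 14*x^3 - 37*x^2 - 385*x - 294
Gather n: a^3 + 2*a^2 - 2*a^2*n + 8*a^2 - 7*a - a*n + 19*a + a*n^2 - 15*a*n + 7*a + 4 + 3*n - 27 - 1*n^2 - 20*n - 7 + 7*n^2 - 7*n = a^3 + 10*a^2 + 19*a + n^2*(a + 6) + n*(-2*a^2 - 16*a - 24) - 30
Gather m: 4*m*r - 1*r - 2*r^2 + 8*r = 4*m*r - 2*r^2 + 7*r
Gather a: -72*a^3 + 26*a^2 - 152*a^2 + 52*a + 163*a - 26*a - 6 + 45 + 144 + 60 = -72*a^3 - 126*a^2 + 189*a + 243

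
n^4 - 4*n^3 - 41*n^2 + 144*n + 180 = (n - 6)*(n - 5)*(n + 1)*(n + 6)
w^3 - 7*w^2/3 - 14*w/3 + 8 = (w - 3)*(w - 4/3)*(w + 2)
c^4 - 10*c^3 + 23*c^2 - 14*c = c*(c - 7)*(c - 2)*(c - 1)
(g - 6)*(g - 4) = g^2 - 10*g + 24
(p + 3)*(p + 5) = p^2 + 8*p + 15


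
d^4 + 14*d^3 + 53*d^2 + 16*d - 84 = (d - 1)*(d + 2)*(d + 6)*(d + 7)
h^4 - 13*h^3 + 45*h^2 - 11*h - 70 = (h - 7)*(h - 5)*(h - 2)*(h + 1)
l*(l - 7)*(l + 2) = l^3 - 5*l^2 - 14*l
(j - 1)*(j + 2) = j^2 + j - 2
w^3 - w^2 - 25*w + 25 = (w - 5)*(w - 1)*(w + 5)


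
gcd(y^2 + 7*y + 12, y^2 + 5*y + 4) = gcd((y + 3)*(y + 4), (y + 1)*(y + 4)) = y + 4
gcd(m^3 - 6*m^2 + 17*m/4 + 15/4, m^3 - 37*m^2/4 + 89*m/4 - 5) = m - 5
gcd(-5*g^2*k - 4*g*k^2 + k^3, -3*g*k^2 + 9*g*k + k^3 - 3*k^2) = k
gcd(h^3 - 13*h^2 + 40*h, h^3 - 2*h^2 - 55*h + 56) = h - 8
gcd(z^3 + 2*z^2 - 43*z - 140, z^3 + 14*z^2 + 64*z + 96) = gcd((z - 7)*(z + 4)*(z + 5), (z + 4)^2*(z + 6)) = z + 4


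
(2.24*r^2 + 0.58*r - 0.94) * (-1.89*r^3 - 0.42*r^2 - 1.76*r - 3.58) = -4.2336*r^5 - 2.037*r^4 - 2.4094*r^3 - 8.6452*r^2 - 0.422*r + 3.3652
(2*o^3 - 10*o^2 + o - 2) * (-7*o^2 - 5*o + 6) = -14*o^5 + 60*o^4 + 55*o^3 - 51*o^2 + 16*o - 12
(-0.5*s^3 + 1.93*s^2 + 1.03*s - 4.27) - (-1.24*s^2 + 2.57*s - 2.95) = -0.5*s^3 + 3.17*s^2 - 1.54*s - 1.32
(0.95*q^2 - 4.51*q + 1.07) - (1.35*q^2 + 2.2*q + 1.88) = -0.4*q^2 - 6.71*q - 0.81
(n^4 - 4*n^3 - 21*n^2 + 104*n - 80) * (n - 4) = n^5 - 8*n^4 - 5*n^3 + 188*n^2 - 496*n + 320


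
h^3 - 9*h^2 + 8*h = h*(h - 8)*(h - 1)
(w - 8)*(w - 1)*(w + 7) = w^3 - 2*w^2 - 55*w + 56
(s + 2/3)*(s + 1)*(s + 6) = s^3 + 23*s^2/3 + 32*s/3 + 4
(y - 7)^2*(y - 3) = y^3 - 17*y^2 + 91*y - 147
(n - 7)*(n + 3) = n^2 - 4*n - 21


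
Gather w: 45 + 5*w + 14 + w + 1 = 6*w + 60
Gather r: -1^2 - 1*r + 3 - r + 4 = 6 - 2*r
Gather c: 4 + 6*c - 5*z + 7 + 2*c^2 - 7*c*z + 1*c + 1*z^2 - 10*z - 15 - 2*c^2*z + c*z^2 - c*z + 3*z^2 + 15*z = c^2*(2 - 2*z) + c*(z^2 - 8*z + 7) + 4*z^2 - 4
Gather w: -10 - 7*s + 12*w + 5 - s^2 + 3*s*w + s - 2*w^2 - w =-s^2 - 6*s - 2*w^2 + w*(3*s + 11) - 5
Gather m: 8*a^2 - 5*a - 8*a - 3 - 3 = 8*a^2 - 13*a - 6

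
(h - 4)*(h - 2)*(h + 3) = h^3 - 3*h^2 - 10*h + 24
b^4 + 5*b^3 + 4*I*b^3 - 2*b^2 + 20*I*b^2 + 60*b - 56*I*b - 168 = (b - 2)*(b + 7)*(b - 2*I)*(b + 6*I)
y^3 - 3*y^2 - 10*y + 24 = (y - 4)*(y - 2)*(y + 3)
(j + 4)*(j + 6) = j^2 + 10*j + 24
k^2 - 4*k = k*(k - 4)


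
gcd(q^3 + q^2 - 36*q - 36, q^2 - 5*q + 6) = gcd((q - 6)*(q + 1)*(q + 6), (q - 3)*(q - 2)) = 1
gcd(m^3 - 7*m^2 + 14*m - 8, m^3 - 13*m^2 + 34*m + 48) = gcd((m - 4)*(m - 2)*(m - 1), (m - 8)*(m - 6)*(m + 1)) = 1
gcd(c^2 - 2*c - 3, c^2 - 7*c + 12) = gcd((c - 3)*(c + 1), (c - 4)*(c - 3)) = c - 3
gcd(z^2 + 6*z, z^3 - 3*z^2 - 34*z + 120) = z + 6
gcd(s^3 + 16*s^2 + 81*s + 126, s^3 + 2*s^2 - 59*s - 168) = s^2 + 10*s + 21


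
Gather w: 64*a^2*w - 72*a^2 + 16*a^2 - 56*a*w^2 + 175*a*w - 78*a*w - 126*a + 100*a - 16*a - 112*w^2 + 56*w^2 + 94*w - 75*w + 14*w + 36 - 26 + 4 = -56*a^2 - 42*a + w^2*(-56*a - 56) + w*(64*a^2 + 97*a + 33) + 14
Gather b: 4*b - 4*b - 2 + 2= 0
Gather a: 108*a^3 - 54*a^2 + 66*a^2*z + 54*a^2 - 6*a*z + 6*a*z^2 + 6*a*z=108*a^3 + 66*a^2*z + 6*a*z^2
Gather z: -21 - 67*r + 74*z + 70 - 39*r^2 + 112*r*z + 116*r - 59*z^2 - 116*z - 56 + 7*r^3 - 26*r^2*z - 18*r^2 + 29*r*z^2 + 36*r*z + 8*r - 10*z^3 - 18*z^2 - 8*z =7*r^3 - 57*r^2 + 57*r - 10*z^3 + z^2*(29*r - 77) + z*(-26*r^2 + 148*r - 50) - 7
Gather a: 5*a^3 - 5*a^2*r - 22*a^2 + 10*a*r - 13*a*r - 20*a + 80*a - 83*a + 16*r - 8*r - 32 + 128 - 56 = 5*a^3 + a^2*(-5*r - 22) + a*(-3*r - 23) + 8*r + 40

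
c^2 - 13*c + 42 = (c - 7)*(c - 6)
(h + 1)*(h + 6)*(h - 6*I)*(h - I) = h^4 + 7*h^3 - 7*I*h^3 - 49*I*h^2 - 42*h - 42*I*h - 36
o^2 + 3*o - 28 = (o - 4)*(o + 7)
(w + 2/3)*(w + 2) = w^2 + 8*w/3 + 4/3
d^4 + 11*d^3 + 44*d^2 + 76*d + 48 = (d + 2)^2*(d + 3)*(d + 4)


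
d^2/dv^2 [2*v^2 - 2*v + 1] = 4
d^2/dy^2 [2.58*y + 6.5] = 0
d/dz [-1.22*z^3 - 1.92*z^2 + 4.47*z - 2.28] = -3.66*z^2 - 3.84*z + 4.47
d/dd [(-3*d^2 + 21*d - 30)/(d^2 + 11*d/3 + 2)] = 72*(-4*d^2 + 6*d + 19)/(9*d^4 + 66*d^3 + 157*d^2 + 132*d + 36)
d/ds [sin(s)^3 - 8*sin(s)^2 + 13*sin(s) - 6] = (3*sin(s)^2 - 16*sin(s) + 13)*cos(s)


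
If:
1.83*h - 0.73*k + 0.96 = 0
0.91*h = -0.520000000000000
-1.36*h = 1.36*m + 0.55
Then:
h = -0.57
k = -0.12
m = 0.17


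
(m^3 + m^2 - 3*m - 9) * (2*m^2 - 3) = 2*m^5 + 2*m^4 - 9*m^3 - 21*m^2 + 9*m + 27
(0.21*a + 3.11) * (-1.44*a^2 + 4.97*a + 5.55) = -0.3024*a^3 - 3.4347*a^2 + 16.6222*a + 17.2605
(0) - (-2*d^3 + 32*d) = 2*d^3 - 32*d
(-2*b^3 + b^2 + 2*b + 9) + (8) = -2*b^3 + b^2 + 2*b + 17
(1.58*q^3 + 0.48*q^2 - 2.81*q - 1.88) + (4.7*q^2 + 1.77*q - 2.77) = 1.58*q^3 + 5.18*q^2 - 1.04*q - 4.65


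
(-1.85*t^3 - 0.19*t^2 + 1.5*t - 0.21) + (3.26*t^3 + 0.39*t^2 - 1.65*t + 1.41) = 1.41*t^3 + 0.2*t^2 - 0.15*t + 1.2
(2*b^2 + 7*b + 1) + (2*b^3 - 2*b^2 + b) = 2*b^3 + 8*b + 1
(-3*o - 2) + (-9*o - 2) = -12*o - 4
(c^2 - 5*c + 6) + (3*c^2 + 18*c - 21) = 4*c^2 + 13*c - 15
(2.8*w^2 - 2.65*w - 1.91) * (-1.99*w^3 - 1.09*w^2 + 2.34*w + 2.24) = -5.572*w^5 + 2.2215*w^4 + 13.2414*w^3 + 2.1529*w^2 - 10.4054*w - 4.2784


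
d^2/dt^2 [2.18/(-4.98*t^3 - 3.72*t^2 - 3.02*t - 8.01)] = ((65.1384*t + 16.2192)*(4.98*t^3 + 3.72*t^2 + 3.02*t + 8.01) - 2.18*(14.94*t^2 + 7.44*t + 3.02)*(29.88*t^2 + 14.88*t + 6.04))/(4.98*t^3 + 3.72*t^2 + 3.02*t + 8.01)^3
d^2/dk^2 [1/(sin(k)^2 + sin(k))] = (-4 + 1/sin(k) + 4/sin(k)^2 + 2/sin(k)^3)/(sin(k) + 1)^2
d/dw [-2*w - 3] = -2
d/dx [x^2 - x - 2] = 2*x - 1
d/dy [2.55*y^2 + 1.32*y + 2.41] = 5.1*y + 1.32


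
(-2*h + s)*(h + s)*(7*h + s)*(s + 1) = -14*h^3*s - 14*h^3 - 9*h^2*s^2 - 9*h^2*s + 6*h*s^3 + 6*h*s^2 + s^4 + s^3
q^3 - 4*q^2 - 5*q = q*(q - 5)*(q + 1)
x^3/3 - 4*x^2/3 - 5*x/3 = x*(x/3 + 1/3)*(x - 5)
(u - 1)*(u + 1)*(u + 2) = u^3 + 2*u^2 - u - 2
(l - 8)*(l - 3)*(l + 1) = l^3 - 10*l^2 + 13*l + 24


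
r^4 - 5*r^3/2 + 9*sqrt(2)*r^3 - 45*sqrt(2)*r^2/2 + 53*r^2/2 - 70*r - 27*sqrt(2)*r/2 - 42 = (r - 3)*(r + 1/2)*(r + 2*sqrt(2))*(r + 7*sqrt(2))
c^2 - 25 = (c - 5)*(c + 5)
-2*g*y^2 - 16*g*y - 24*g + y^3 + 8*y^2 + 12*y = (-2*g + y)*(y + 2)*(y + 6)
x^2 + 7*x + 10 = (x + 2)*(x + 5)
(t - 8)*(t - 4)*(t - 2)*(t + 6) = t^4 - 8*t^3 - 28*t^2 + 272*t - 384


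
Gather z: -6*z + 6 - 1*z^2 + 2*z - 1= -z^2 - 4*z + 5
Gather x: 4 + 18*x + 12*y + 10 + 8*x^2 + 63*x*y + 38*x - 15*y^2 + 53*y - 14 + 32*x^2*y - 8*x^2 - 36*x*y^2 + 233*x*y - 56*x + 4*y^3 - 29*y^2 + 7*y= 32*x^2*y + x*(-36*y^2 + 296*y) + 4*y^3 - 44*y^2 + 72*y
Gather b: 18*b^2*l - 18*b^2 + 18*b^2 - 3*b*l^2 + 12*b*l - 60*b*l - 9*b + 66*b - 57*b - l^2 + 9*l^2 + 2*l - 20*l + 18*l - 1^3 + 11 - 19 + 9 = 18*b^2*l + b*(-3*l^2 - 48*l) + 8*l^2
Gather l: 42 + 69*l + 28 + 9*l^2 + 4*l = 9*l^2 + 73*l + 70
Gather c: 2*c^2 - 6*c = 2*c^2 - 6*c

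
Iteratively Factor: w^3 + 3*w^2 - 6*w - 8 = (w - 2)*(w^2 + 5*w + 4) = (w - 2)*(w + 4)*(w + 1)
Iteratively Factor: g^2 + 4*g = (g)*(g + 4)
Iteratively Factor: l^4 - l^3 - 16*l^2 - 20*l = (l + 2)*(l^3 - 3*l^2 - 10*l) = l*(l + 2)*(l^2 - 3*l - 10) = l*(l - 5)*(l + 2)*(l + 2)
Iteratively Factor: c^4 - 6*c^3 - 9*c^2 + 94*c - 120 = (c + 4)*(c^3 - 10*c^2 + 31*c - 30) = (c - 5)*(c + 4)*(c^2 - 5*c + 6) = (c - 5)*(c - 3)*(c + 4)*(c - 2)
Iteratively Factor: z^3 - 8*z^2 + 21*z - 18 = (z - 2)*(z^2 - 6*z + 9) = (z - 3)*(z - 2)*(z - 3)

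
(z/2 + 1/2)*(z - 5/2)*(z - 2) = z^3/2 - 7*z^2/4 + z/4 + 5/2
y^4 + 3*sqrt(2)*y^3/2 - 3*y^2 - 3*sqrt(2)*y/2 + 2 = (y - 1)*(y + 1)*(y - sqrt(2)/2)*(y + 2*sqrt(2))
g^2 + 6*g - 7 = (g - 1)*(g + 7)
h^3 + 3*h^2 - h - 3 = (h - 1)*(h + 1)*(h + 3)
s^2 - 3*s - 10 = (s - 5)*(s + 2)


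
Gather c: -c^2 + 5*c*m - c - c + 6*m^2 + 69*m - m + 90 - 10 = -c^2 + c*(5*m - 2) + 6*m^2 + 68*m + 80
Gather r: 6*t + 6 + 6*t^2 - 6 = 6*t^2 + 6*t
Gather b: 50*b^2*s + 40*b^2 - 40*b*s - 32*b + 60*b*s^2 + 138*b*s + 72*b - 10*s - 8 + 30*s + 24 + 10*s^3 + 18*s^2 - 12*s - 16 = b^2*(50*s + 40) + b*(60*s^2 + 98*s + 40) + 10*s^3 + 18*s^2 + 8*s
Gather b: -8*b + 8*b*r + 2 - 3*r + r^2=b*(8*r - 8) + r^2 - 3*r + 2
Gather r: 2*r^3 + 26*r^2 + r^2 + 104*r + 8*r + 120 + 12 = 2*r^3 + 27*r^2 + 112*r + 132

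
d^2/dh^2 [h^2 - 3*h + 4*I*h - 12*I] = 2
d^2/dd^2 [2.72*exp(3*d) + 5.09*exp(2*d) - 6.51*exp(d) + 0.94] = (24.48*exp(2*d) + 20.36*exp(d) - 6.51)*exp(d)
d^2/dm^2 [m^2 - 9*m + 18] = 2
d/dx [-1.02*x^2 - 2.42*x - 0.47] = -2.04*x - 2.42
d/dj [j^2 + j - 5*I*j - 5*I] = 2*j + 1 - 5*I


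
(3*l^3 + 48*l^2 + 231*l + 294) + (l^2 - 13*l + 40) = 3*l^3 + 49*l^2 + 218*l + 334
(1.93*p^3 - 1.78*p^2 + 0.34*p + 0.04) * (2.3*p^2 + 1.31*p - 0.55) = 4.439*p^5 - 1.5657*p^4 - 2.6113*p^3 + 1.5164*p^2 - 0.1346*p - 0.022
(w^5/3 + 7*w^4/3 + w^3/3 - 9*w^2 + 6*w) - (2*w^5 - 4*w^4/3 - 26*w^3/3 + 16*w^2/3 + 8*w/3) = -5*w^5/3 + 11*w^4/3 + 9*w^3 - 43*w^2/3 + 10*w/3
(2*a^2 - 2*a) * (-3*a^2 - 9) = -6*a^4 + 6*a^3 - 18*a^2 + 18*a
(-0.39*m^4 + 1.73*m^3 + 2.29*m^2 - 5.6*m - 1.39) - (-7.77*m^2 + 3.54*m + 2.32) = -0.39*m^4 + 1.73*m^3 + 10.06*m^2 - 9.14*m - 3.71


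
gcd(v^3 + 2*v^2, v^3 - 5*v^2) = v^2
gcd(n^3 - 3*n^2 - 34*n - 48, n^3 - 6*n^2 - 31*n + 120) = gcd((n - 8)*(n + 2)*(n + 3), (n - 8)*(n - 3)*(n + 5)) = n - 8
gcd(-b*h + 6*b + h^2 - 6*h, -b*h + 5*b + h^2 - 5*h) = b - h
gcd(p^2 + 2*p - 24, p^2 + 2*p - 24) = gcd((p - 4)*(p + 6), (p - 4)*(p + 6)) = p^2 + 2*p - 24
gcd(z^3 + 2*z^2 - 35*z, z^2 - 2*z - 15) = z - 5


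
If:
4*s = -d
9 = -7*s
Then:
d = 36/7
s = -9/7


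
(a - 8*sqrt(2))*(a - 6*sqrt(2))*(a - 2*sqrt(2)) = a^3 - 16*sqrt(2)*a^2 + 152*a - 192*sqrt(2)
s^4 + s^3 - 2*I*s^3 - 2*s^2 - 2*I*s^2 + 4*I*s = s*(s - 1)*(s + 2)*(s - 2*I)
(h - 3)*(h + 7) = h^2 + 4*h - 21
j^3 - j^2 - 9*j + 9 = (j - 3)*(j - 1)*(j + 3)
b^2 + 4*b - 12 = (b - 2)*(b + 6)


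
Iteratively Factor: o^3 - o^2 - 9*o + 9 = (o - 3)*(o^2 + 2*o - 3) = (o - 3)*(o + 3)*(o - 1)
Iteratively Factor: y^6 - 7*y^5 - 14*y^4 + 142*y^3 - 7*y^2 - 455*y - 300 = (y - 5)*(y^5 - 2*y^4 - 24*y^3 + 22*y^2 + 103*y + 60) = (y - 5)*(y - 3)*(y^4 + y^3 - 21*y^2 - 41*y - 20) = (y - 5)*(y - 3)*(y + 1)*(y^3 - 21*y - 20) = (y - 5)*(y - 3)*(y + 1)^2*(y^2 - y - 20) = (y - 5)^2*(y - 3)*(y + 1)^2*(y + 4)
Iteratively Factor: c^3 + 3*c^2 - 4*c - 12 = (c + 2)*(c^2 + c - 6) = (c + 2)*(c + 3)*(c - 2)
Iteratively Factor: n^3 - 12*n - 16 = (n + 2)*(n^2 - 2*n - 8) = (n + 2)^2*(n - 4)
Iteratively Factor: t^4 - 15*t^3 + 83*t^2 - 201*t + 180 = (t - 3)*(t^3 - 12*t^2 + 47*t - 60) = (t - 3)^2*(t^2 - 9*t + 20) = (t - 4)*(t - 3)^2*(t - 5)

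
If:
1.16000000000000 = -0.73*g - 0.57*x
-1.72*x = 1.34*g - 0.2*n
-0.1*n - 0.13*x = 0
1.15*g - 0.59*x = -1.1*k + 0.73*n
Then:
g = -3.37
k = 2.78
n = -2.96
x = 2.28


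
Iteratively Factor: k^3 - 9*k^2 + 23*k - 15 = (k - 1)*(k^2 - 8*k + 15) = (k - 3)*(k - 1)*(k - 5)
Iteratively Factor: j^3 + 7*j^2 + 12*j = (j + 4)*(j^2 + 3*j) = (j + 3)*(j + 4)*(j)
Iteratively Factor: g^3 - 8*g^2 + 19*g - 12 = (g - 3)*(g^2 - 5*g + 4) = (g - 3)*(g - 1)*(g - 4)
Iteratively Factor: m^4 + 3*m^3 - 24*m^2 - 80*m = (m)*(m^3 + 3*m^2 - 24*m - 80) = m*(m - 5)*(m^2 + 8*m + 16) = m*(m - 5)*(m + 4)*(m + 4)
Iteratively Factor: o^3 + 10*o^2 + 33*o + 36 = (o + 3)*(o^2 + 7*o + 12) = (o + 3)*(o + 4)*(o + 3)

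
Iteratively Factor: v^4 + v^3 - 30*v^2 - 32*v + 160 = (v - 2)*(v^3 + 3*v^2 - 24*v - 80) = (v - 5)*(v - 2)*(v^2 + 8*v + 16) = (v - 5)*(v - 2)*(v + 4)*(v + 4)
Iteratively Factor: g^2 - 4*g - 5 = (g + 1)*(g - 5)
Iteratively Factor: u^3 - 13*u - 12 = (u + 1)*(u^2 - u - 12) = (u + 1)*(u + 3)*(u - 4)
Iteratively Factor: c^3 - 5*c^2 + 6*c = (c)*(c^2 - 5*c + 6) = c*(c - 2)*(c - 3)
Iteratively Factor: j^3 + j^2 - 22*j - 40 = (j - 5)*(j^2 + 6*j + 8) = (j - 5)*(j + 2)*(j + 4)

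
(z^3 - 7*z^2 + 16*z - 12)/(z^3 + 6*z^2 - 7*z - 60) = (z^2 - 4*z + 4)/(z^2 + 9*z + 20)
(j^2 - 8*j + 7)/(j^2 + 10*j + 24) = (j^2 - 8*j + 7)/(j^2 + 10*j + 24)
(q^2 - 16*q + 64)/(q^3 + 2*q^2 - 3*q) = (q^2 - 16*q + 64)/(q*(q^2 + 2*q - 3))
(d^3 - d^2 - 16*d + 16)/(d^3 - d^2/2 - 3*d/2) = 2*(-d^3 + d^2 + 16*d - 16)/(d*(-2*d^2 + d + 3))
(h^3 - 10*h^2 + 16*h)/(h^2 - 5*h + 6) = h*(h - 8)/(h - 3)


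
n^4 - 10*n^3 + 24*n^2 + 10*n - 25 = (n - 5)^2*(n - 1)*(n + 1)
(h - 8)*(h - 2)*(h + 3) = h^3 - 7*h^2 - 14*h + 48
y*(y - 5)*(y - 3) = y^3 - 8*y^2 + 15*y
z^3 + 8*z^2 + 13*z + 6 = (z + 1)^2*(z + 6)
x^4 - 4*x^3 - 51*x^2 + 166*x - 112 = (x - 8)*(x - 2)*(x - 1)*(x + 7)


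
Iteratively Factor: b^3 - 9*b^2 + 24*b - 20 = (b - 2)*(b^2 - 7*b + 10) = (b - 2)^2*(b - 5)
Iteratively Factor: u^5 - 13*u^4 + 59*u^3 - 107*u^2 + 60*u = (u - 5)*(u^4 - 8*u^3 + 19*u^2 - 12*u) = (u - 5)*(u - 3)*(u^3 - 5*u^2 + 4*u) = (u - 5)*(u - 3)*(u - 1)*(u^2 - 4*u) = u*(u - 5)*(u - 3)*(u - 1)*(u - 4)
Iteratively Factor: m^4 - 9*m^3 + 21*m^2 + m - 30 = (m - 5)*(m^3 - 4*m^2 + m + 6) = (m - 5)*(m + 1)*(m^2 - 5*m + 6) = (m - 5)*(m - 3)*(m + 1)*(m - 2)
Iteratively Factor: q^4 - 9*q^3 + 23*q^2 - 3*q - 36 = (q - 3)*(q^3 - 6*q^2 + 5*q + 12) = (q - 4)*(q - 3)*(q^2 - 2*q - 3) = (q - 4)*(q - 3)^2*(q + 1)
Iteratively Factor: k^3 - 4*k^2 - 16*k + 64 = (k - 4)*(k^2 - 16) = (k - 4)*(k + 4)*(k - 4)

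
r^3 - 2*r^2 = r^2*(r - 2)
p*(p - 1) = p^2 - p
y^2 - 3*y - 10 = (y - 5)*(y + 2)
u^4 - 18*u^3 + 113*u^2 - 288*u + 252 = (u - 7)*(u - 6)*(u - 3)*(u - 2)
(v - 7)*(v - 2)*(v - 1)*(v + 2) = v^4 - 8*v^3 + 3*v^2 + 32*v - 28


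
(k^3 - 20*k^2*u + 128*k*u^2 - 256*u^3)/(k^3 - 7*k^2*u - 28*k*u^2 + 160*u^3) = (k - 8*u)/(k + 5*u)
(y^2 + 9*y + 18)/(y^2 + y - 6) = (y + 6)/(y - 2)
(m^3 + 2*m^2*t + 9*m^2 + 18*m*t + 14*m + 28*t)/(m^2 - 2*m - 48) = (m^3 + 2*m^2*t + 9*m^2 + 18*m*t + 14*m + 28*t)/(m^2 - 2*m - 48)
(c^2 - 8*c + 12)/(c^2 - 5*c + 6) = (c - 6)/(c - 3)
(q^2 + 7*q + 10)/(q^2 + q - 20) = (q + 2)/(q - 4)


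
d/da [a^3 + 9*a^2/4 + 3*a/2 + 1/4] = 3*a^2 + 9*a/2 + 3/2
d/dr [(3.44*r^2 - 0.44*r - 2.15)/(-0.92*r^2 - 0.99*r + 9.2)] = (-3.8104*r^2 + 59.34*r - 6.1765)/(0.8464*r^4 + 1.8216*r^3 - 15.9479*r^2 - 18.216*r + 84.64)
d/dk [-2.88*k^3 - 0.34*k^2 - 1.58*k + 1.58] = -8.64*k^2 - 0.68*k - 1.58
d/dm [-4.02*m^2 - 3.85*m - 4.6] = -8.04*m - 3.85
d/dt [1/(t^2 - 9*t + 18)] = (9 - 2*t)/(t^2 - 9*t + 18)^2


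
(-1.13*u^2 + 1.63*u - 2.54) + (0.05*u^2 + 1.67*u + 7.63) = -1.08*u^2 + 3.3*u + 5.09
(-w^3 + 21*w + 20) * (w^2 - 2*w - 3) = -w^5 + 2*w^4 + 24*w^3 - 22*w^2 - 103*w - 60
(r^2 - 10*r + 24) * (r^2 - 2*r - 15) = r^4 - 12*r^3 + 29*r^2 + 102*r - 360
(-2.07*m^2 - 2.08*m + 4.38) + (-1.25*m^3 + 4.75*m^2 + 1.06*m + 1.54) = -1.25*m^3 + 2.68*m^2 - 1.02*m + 5.92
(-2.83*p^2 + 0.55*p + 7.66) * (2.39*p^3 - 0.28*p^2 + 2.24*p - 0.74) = -6.7637*p^5 + 2.1069*p^4 + 11.8142*p^3 + 1.1814*p^2 + 16.7514*p - 5.6684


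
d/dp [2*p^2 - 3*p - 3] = 4*p - 3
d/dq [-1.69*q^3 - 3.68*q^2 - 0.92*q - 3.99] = -5.07*q^2 - 7.36*q - 0.92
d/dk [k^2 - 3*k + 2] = 2*k - 3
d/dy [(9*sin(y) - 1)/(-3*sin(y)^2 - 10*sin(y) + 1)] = (27*sin(y)^2 - 6*sin(y) - 1)*cos(y)/(3*sin(y)^2 + 10*sin(y) - 1)^2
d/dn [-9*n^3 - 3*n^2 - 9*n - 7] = -27*n^2 - 6*n - 9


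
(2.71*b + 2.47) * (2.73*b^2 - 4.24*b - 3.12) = 7.3983*b^3 - 4.7473*b^2 - 18.928*b - 7.7064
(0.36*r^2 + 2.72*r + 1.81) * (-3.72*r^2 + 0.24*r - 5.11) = -1.3392*r^4 - 10.032*r^3 - 7.92*r^2 - 13.4648*r - 9.2491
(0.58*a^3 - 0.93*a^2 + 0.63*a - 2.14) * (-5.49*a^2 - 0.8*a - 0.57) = -3.1842*a^5 + 4.6417*a^4 - 3.0453*a^3 + 11.7747*a^2 + 1.3529*a + 1.2198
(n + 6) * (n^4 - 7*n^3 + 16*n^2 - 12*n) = n^5 - n^4 - 26*n^3 + 84*n^2 - 72*n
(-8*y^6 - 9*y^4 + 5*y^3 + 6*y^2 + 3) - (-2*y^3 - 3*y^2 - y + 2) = -8*y^6 - 9*y^4 + 7*y^3 + 9*y^2 + y + 1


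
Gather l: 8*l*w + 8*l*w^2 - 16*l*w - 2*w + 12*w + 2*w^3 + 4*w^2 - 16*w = l*(8*w^2 - 8*w) + 2*w^3 + 4*w^2 - 6*w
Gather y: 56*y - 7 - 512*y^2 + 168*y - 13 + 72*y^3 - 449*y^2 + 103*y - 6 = 72*y^3 - 961*y^2 + 327*y - 26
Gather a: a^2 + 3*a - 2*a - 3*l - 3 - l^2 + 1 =a^2 + a - l^2 - 3*l - 2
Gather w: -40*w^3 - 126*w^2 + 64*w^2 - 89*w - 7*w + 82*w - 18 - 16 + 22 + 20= -40*w^3 - 62*w^2 - 14*w + 8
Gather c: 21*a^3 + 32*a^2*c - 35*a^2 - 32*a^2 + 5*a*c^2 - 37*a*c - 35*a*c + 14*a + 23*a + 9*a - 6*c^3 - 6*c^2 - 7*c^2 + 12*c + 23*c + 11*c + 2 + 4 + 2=21*a^3 - 67*a^2 + 46*a - 6*c^3 + c^2*(5*a - 13) + c*(32*a^2 - 72*a + 46) + 8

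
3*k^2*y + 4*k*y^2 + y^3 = y*(k + y)*(3*k + y)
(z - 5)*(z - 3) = z^2 - 8*z + 15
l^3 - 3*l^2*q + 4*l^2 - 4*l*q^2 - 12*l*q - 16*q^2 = (l + 4)*(l - 4*q)*(l + q)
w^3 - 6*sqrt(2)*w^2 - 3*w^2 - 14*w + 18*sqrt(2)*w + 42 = (w - 3)*(w - 7*sqrt(2))*(w + sqrt(2))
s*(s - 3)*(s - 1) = s^3 - 4*s^2 + 3*s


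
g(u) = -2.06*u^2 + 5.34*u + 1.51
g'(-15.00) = 67.14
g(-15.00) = -542.09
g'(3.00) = -7.02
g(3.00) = -1.01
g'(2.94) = -6.77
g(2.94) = -0.60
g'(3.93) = -10.85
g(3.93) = -9.32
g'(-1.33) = 10.82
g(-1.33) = -9.24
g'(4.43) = -12.91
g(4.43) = -15.26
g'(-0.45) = 7.19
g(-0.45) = -1.31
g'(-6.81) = 33.40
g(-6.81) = -130.39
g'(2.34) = -4.30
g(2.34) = 2.73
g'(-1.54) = 11.68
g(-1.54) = -11.60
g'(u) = 5.34 - 4.12*u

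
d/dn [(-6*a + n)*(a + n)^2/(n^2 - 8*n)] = (a + n)*(n*(-11*a + 3*n)*(n - 8) + 2*(a + n)*(6*a - n)*(n - 4))/(n^2*(n - 8)^2)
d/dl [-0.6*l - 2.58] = -0.600000000000000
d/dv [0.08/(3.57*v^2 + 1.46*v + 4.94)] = (-0.5712*v - 0.1168)/(3.57*v^2 + 1.46*v + 4.94)^2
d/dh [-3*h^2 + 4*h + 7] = 4 - 6*h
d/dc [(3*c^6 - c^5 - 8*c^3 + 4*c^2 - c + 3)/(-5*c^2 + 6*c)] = (-60*c^7 + 105*c^6 - 24*c^5 + 40*c^4 - 96*c^3 + 19*c^2 + 30*c - 18)/(c^2*(25*c^2 - 60*c + 36))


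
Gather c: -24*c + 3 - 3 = -24*c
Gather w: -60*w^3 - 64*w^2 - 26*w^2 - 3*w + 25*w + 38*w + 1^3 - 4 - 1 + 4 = -60*w^3 - 90*w^2 + 60*w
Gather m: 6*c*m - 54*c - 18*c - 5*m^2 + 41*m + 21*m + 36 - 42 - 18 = -72*c - 5*m^2 + m*(6*c + 62) - 24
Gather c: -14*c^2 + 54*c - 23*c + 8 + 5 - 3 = -14*c^2 + 31*c + 10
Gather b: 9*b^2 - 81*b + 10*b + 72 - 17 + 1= 9*b^2 - 71*b + 56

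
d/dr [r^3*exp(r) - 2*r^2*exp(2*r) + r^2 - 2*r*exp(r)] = r^3*exp(r) - 4*r^2*exp(2*r) + 3*r^2*exp(r) - 4*r*exp(2*r) - 2*r*exp(r) + 2*r - 2*exp(r)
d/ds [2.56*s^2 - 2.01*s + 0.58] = 5.12*s - 2.01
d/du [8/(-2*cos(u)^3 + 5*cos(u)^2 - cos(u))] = 8*(-6*sin(u) - sin(u)/cos(u)^2 + 10*tan(u))/(2*sin(u)^2 + 5*cos(u) - 3)^2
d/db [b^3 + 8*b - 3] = 3*b^2 + 8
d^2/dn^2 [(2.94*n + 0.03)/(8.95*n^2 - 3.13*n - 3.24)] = ((17.8674 - 157.878*n)*(-8.95*n^2 + 3.13*n + 3.24) - (2.94*n + 0.03)*(17.9*n - 3.13)*(35.8*n - 6.26))/(-8.95*n^2 + 3.13*n + 3.24)^3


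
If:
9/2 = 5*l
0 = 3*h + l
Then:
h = -3/10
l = 9/10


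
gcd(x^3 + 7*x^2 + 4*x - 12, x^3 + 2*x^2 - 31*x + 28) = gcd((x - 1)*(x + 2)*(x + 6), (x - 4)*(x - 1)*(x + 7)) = x - 1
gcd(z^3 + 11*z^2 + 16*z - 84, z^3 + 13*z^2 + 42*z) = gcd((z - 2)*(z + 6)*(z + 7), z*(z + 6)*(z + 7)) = z^2 + 13*z + 42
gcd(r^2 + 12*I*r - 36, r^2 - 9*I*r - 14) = 1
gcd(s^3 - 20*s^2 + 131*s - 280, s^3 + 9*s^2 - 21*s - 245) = s - 5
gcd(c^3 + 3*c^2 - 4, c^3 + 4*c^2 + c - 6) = c^2 + c - 2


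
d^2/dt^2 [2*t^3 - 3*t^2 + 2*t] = 12*t - 6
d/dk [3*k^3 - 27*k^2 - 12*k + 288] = 9*k^2 - 54*k - 12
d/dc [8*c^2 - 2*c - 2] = 16*c - 2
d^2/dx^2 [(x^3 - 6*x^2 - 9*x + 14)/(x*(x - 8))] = 14*(x^3 + 6*x^2 - 48*x + 128)/(x^3*(x^3 - 24*x^2 + 192*x - 512))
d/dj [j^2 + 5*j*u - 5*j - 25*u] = 2*j + 5*u - 5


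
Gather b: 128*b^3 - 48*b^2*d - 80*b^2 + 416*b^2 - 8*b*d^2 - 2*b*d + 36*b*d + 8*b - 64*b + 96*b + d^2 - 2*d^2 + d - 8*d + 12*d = 128*b^3 + b^2*(336 - 48*d) + b*(-8*d^2 + 34*d + 40) - d^2 + 5*d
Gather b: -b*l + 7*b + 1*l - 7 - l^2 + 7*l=b*(7 - l) - l^2 + 8*l - 7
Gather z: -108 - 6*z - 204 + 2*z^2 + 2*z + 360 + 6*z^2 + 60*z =8*z^2 + 56*z + 48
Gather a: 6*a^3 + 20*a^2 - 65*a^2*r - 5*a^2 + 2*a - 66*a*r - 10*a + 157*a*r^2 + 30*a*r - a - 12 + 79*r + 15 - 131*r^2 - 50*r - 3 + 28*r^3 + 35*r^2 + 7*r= 6*a^3 + a^2*(15 - 65*r) + a*(157*r^2 - 36*r - 9) + 28*r^3 - 96*r^2 + 36*r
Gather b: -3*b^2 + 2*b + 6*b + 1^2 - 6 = -3*b^2 + 8*b - 5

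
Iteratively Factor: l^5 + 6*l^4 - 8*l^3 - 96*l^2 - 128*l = (l + 4)*(l^4 + 2*l^3 - 16*l^2 - 32*l) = l*(l + 4)*(l^3 + 2*l^2 - 16*l - 32) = l*(l + 2)*(l + 4)*(l^2 - 16) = l*(l - 4)*(l + 2)*(l + 4)*(l + 4)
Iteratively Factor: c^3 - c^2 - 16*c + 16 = (c - 4)*(c^2 + 3*c - 4) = (c - 4)*(c - 1)*(c + 4)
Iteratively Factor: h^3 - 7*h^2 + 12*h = (h)*(h^2 - 7*h + 12) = h*(h - 4)*(h - 3)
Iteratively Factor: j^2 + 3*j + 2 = (j + 2)*(j + 1)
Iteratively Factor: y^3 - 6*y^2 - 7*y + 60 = (y - 5)*(y^2 - y - 12) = (y - 5)*(y + 3)*(y - 4)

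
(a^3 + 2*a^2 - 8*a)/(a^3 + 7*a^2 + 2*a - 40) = a/(a + 5)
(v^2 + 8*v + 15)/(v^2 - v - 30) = (v + 3)/(v - 6)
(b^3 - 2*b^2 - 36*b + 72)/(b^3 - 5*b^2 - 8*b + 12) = (b^2 + 4*b - 12)/(b^2 + b - 2)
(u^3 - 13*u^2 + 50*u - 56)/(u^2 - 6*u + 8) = u - 7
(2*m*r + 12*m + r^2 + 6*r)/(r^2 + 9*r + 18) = (2*m + r)/(r + 3)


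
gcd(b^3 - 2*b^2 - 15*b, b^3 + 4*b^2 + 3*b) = b^2 + 3*b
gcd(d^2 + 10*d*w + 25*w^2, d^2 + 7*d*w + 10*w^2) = d + 5*w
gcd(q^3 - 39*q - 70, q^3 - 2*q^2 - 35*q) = q^2 - 2*q - 35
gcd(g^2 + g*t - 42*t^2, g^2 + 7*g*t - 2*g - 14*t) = g + 7*t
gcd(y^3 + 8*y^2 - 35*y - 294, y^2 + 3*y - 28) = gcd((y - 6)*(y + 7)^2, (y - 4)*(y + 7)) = y + 7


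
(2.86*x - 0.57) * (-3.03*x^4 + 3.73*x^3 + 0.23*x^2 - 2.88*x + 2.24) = -8.6658*x^5 + 12.3949*x^4 - 1.4683*x^3 - 8.3679*x^2 + 8.048*x - 1.2768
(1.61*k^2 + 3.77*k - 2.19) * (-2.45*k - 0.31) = -3.9445*k^3 - 9.7356*k^2 + 4.1968*k + 0.6789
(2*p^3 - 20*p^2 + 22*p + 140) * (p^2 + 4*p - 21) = 2*p^5 - 12*p^4 - 100*p^3 + 648*p^2 + 98*p - 2940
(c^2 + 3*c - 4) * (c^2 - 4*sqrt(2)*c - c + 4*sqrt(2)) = c^4 - 4*sqrt(2)*c^3 + 2*c^3 - 8*sqrt(2)*c^2 - 7*c^2 + 4*c + 28*sqrt(2)*c - 16*sqrt(2)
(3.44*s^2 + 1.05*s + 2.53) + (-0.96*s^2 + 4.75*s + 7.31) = 2.48*s^2 + 5.8*s + 9.84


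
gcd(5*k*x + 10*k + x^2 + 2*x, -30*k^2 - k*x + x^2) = 5*k + x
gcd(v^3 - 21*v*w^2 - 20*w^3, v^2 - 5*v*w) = v - 5*w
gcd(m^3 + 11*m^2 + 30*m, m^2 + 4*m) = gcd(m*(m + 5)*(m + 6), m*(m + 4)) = m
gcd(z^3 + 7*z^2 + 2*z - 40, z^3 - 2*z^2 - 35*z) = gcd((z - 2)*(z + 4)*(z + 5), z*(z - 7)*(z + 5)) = z + 5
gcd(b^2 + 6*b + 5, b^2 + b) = b + 1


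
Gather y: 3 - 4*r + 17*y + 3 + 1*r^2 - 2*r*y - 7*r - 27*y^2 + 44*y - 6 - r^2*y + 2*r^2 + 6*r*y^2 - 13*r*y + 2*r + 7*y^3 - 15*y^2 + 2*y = 3*r^2 - 9*r + 7*y^3 + y^2*(6*r - 42) + y*(-r^2 - 15*r + 63)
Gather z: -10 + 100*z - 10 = 100*z - 20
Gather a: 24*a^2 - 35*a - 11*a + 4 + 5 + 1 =24*a^2 - 46*a + 10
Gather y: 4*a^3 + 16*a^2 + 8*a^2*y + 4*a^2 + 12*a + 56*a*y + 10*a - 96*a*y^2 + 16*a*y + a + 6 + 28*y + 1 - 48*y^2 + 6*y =4*a^3 + 20*a^2 + 23*a + y^2*(-96*a - 48) + y*(8*a^2 + 72*a + 34) + 7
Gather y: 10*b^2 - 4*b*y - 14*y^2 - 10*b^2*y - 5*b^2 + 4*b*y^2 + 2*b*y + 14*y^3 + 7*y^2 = 5*b^2 + 14*y^3 + y^2*(4*b - 7) + y*(-10*b^2 - 2*b)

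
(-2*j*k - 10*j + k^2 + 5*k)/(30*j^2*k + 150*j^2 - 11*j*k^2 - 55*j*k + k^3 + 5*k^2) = (-2*j + k)/(30*j^2 - 11*j*k + k^2)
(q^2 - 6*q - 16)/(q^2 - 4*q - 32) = (q + 2)/(q + 4)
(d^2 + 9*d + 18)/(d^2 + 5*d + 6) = (d + 6)/(d + 2)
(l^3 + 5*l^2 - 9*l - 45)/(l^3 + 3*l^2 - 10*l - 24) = (l^2 + 8*l + 15)/(l^2 + 6*l + 8)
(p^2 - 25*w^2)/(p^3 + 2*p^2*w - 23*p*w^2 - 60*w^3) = (p + 5*w)/(p^2 + 7*p*w + 12*w^2)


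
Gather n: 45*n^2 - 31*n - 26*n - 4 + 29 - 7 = 45*n^2 - 57*n + 18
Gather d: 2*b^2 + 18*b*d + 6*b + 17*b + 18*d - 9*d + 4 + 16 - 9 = 2*b^2 + 23*b + d*(18*b + 9) + 11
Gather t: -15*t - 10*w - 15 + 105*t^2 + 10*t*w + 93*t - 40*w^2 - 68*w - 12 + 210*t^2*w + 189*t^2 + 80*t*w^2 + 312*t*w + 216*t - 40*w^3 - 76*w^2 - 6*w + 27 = t^2*(210*w + 294) + t*(80*w^2 + 322*w + 294) - 40*w^3 - 116*w^2 - 84*w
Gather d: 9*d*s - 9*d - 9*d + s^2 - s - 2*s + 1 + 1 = d*(9*s - 18) + s^2 - 3*s + 2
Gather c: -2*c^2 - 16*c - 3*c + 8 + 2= -2*c^2 - 19*c + 10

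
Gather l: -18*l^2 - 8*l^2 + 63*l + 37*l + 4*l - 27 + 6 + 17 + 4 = -26*l^2 + 104*l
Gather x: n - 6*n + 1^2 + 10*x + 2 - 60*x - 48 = -5*n - 50*x - 45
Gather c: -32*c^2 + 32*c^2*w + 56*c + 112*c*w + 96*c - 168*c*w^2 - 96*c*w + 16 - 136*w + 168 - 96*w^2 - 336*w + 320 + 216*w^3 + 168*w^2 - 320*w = c^2*(32*w - 32) + c*(-168*w^2 + 16*w + 152) + 216*w^3 + 72*w^2 - 792*w + 504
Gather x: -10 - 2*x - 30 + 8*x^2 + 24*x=8*x^2 + 22*x - 40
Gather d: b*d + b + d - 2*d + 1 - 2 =b + d*(b - 1) - 1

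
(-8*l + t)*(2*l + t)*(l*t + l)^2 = -16*l^4*t^2 - 32*l^4*t - 16*l^4 - 6*l^3*t^3 - 12*l^3*t^2 - 6*l^3*t + l^2*t^4 + 2*l^2*t^3 + l^2*t^2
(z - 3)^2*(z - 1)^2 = z^4 - 8*z^3 + 22*z^2 - 24*z + 9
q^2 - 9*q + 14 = (q - 7)*(q - 2)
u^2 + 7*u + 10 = (u + 2)*(u + 5)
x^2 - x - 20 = (x - 5)*(x + 4)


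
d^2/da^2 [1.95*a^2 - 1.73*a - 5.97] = 3.90000000000000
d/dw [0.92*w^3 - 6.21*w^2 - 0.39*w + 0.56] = 2.76*w^2 - 12.42*w - 0.39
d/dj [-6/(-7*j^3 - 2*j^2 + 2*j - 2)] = 6*(-21*j^2 - 4*j + 2)/(7*j^3 + 2*j^2 - 2*j + 2)^2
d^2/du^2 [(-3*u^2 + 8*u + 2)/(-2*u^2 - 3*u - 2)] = 20*(-5*u^3 - 6*u^2 + 6*u + 5)/(8*u^6 + 36*u^5 + 78*u^4 + 99*u^3 + 78*u^2 + 36*u + 8)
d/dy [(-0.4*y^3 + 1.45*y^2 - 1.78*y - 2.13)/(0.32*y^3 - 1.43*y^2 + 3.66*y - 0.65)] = (-5.55111512312578e-17*y^5 + 0.108000000000001*y^4 - 1.7888*y^3 + 5.5864*y^2 - 7.9768*y + 8.9528)/(0.1024*y^6 - 0.9152*y^5 + 4.3873*y^4 - 10.8836*y^3 + 15.2546*y^2 - 4.758*y + 0.4225)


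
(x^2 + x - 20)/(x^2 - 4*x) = (x + 5)/x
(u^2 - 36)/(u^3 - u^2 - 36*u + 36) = 1/(u - 1)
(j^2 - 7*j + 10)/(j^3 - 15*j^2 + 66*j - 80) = 1/(j - 8)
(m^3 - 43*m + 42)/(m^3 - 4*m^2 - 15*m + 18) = (m + 7)/(m + 3)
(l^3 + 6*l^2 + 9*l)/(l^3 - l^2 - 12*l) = (l + 3)/(l - 4)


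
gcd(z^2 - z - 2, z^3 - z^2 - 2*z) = z^2 - z - 2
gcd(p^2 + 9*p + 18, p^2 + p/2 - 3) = 1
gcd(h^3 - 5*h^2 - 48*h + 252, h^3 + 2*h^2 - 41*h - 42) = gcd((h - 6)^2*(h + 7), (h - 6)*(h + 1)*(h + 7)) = h^2 + h - 42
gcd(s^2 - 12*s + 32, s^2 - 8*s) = s - 8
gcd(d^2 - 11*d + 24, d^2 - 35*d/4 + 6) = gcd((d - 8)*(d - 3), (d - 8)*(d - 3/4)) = d - 8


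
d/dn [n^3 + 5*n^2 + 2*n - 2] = 3*n^2 + 10*n + 2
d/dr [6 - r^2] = -2*r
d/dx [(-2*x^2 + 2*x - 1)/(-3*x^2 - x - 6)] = (8*x^2 + 18*x - 13)/(9*x^4 + 6*x^3 + 37*x^2 + 12*x + 36)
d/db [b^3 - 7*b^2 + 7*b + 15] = 3*b^2 - 14*b + 7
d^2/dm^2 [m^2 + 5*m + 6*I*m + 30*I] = 2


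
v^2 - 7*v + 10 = (v - 5)*(v - 2)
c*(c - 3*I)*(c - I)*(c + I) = c^4 - 3*I*c^3 + c^2 - 3*I*c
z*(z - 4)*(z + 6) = z^3 + 2*z^2 - 24*z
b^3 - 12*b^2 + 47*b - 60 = (b - 5)*(b - 4)*(b - 3)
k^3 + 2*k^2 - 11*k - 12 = (k - 3)*(k + 1)*(k + 4)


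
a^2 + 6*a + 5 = (a + 1)*(a + 5)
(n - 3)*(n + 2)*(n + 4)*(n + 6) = n^4 + 9*n^3 + 8*n^2 - 84*n - 144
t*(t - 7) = t^2 - 7*t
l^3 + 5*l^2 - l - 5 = (l - 1)*(l + 1)*(l + 5)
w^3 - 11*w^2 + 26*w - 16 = (w - 8)*(w - 2)*(w - 1)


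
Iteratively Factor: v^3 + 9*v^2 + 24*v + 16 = (v + 1)*(v^2 + 8*v + 16) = (v + 1)*(v + 4)*(v + 4)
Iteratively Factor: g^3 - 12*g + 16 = (g - 2)*(g^2 + 2*g - 8) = (g - 2)*(g + 4)*(g - 2)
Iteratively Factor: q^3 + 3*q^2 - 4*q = (q)*(q^2 + 3*q - 4) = q*(q + 4)*(q - 1)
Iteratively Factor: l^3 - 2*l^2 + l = (l - 1)*(l^2 - l) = (l - 1)^2*(l)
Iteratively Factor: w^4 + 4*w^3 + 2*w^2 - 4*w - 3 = (w + 1)*(w^3 + 3*w^2 - w - 3) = (w + 1)^2*(w^2 + 2*w - 3) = (w - 1)*(w + 1)^2*(w + 3)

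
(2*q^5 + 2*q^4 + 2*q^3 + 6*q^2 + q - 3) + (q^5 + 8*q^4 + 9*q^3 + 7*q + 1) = 3*q^5 + 10*q^4 + 11*q^3 + 6*q^2 + 8*q - 2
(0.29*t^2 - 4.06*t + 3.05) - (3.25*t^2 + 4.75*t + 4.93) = -2.96*t^2 - 8.81*t - 1.88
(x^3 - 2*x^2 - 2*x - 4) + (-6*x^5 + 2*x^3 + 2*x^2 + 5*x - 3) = -6*x^5 + 3*x^3 + 3*x - 7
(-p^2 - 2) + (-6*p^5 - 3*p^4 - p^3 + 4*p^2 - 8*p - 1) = -6*p^5 - 3*p^4 - p^3 + 3*p^2 - 8*p - 3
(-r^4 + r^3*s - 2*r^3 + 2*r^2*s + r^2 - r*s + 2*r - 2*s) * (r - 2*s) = -r^5 + 3*r^4*s - 2*r^4 - 2*r^3*s^2 + 6*r^3*s + r^3 - 4*r^2*s^2 - 3*r^2*s + 2*r^2 + 2*r*s^2 - 6*r*s + 4*s^2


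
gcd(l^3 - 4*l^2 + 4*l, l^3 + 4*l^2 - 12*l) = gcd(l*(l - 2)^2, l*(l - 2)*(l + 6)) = l^2 - 2*l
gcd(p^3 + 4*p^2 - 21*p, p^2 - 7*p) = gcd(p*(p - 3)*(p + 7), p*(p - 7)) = p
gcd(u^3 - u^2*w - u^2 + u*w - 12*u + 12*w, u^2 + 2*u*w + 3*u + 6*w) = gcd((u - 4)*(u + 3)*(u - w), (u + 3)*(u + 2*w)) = u + 3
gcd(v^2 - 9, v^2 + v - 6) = v + 3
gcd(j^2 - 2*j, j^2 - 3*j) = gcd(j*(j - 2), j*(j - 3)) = j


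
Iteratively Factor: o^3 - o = (o + 1)*(o^2 - o) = (o - 1)*(o + 1)*(o)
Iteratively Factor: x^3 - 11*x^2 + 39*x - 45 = (x - 3)*(x^2 - 8*x + 15) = (x - 5)*(x - 3)*(x - 3)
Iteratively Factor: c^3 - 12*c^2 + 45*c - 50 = (c - 5)*(c^2 - 7*c + 10) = (c - 5)^2*(c - 2)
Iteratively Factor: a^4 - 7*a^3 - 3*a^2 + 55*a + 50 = (a + 2)*(a^3 - 9*a^2 + 15*a + 25) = (a - 5)*(a + 2)*(a^2 - 4*a - 5) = (a - 5)^2*(a + 2)*(a + 1)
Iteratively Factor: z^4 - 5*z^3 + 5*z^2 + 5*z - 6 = (z - 3)*(z^3 - 2*z^2 - z + 2) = (z - 3)*(z - 2)*(z^2 - 1) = (z - 3)*(z - 2)*(z + 1)*(z - 1)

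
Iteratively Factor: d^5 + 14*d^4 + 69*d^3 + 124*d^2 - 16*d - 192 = (d + 4)*(d^4 + 10*d^3 + 29*d^2 + 8*d - 48) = (d + 4)^2*(d^3 + 6*d^2 + 5*d - 12) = (d + 3)*(d + 4)^2*(d^2 + 3*d - 4) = (d - 1)*(d + 3)*(d + 4)^2*(d + 4)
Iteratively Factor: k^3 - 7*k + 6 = (k + 3)*(k^2 - 3*k + 2) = (k - 1)*(k + 3)*(k - 2)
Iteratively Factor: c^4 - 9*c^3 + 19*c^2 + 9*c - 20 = (c - 1)*(c^3 - 8*c^2 + 11*c + 20) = (c - 1)*(c + 1)*(c^2 - 9*c + 20) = (c - 4)*(c - 1)*(c + 1)*(c - 5)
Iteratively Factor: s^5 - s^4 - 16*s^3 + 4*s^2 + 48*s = (s + 3)*(s^4 - 4*s^3 - 4*s^2 + 16*s) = (s - 4)*(s + 3)*(s^3 - 4*s) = s*(s - 4)*(s + 3)*(s^2 - 4) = s*(s - 4)*(s + 2)*(s + 3)*(s - 2)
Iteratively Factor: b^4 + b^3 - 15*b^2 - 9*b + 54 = (b - 2)*(b^3 + 3*b^2 - 9*b - 27) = (b - 3)*(b - 2)*(b^2 + 6*b + 9) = (b - 3)*(b - 2)*(b + 3)*(b + 3)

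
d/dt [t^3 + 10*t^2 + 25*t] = 3*t^2 + 20*t + 25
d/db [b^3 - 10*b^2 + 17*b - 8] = 3*b^2 - 20*b + 17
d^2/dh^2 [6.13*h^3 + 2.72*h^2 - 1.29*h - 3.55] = 36.78*h + 5.44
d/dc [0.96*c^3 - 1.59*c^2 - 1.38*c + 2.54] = 2.88*c^2 - 3.18*c - 1.38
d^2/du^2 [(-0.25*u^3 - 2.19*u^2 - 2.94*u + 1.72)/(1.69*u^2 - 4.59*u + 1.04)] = (8.88178419700125e-16*u^5 - 7.105427357601e-15*u^4 - 60.425216*u^3 + 59.730216*u^2 - 50.671608*u + 33.621944)/(4.826809*u^6 - 39.328497*u^5 + 115.726299*u^4 - 145.106883*u^3 + 71.216184*u^2 - 14.893632*u + 1.124864)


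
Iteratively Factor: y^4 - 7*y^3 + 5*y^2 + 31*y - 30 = (y - 1)*(y^3 - 6*y^2 - y + 30) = (y - 1)*(y + 2)*(y^2 - 8*y + 15) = (y - 3)*(y - 1)*(y + 2)*(y - 5)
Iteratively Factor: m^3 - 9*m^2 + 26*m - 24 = (m - 3)*(m^2 - 6*m + 8) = (m - 3)*(m - 2)*(m - 4)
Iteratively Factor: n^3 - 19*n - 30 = (n + 3)*(n^2 - 3*n - 10) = (n - 5)*(n + 3)*(n + 2)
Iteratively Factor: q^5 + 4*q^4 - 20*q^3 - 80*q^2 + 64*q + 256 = (q + 4)*(q^4 - 20*q^2 + 64) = (q - 4)*(q + 4)*(q^3 + 4*q^2 - 4*q - 16) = (q - 4)*(q - 2)*(q + 4)*(q^2 + 6*q + 8) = (q - 4)*(q - 2)*(q + 4)^2*(q + 2)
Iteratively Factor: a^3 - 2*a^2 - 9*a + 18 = (a - 2)*(a^2 - 9) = (a - 3)*(a - 2)*(a + 3)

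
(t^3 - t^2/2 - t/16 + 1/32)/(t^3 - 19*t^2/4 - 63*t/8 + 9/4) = (8*t^2 - 2*t - 1)/(4*(2*t^2 - 9*t - 18))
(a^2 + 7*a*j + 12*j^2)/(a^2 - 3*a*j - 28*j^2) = (a + 3*j)/(a - 7*j)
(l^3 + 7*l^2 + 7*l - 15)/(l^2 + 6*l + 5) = (l^2 + 2*l - 3)/(l + 1)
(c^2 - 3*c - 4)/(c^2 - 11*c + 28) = (c + 1)/(c - 7)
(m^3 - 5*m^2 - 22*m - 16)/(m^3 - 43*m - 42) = (m^2 - 6*m - 16)/(m^2 - m - 42)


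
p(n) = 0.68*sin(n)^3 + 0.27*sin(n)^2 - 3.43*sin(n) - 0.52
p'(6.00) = -3.29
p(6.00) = 0.44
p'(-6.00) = -3.00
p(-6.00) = -1.44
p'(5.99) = -3.27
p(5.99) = 0.48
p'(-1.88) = 0.64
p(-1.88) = 2.40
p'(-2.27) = 1.70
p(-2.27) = 1.96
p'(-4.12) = 0.88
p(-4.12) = -2.79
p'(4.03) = 1.65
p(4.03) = 1.99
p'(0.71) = -1.68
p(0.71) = -2.45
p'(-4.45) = 0.26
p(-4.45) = -2.97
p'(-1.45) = -0.24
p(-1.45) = 2.49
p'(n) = 2.04*sin(n)^2*cos(n) + 0.54*sin(n)*cos(n) - 3.43*cos(n) = (2.04*sin(n)^2 + 0.54*sin(n) - 3.43)*cos(n)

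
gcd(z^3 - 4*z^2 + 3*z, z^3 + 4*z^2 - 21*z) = z^2 - 3*z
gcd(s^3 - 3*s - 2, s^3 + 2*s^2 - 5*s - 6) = s^2 - s - 2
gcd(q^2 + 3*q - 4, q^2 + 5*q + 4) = q + 4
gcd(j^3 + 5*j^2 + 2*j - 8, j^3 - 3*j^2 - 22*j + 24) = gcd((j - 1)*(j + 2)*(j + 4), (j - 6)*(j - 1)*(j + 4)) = j^2 + 3*j - 4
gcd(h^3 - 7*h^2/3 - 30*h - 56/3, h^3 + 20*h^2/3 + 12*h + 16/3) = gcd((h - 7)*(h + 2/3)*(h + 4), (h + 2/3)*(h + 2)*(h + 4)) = h^2 + 14*h/3 + 8/3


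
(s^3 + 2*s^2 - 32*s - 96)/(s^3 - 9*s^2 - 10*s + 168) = (s + 4)/(s - 7)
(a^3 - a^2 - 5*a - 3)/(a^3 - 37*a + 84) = (a^2 + 2*a + 1)/(a^2 + 3*a - 28)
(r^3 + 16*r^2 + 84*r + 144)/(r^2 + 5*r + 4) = (r^2 + 12*r + 36)/(r + 1)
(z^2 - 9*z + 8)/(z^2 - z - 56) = (z - 1)/(z + 7)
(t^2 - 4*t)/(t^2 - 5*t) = (t - 4)/(t - 5)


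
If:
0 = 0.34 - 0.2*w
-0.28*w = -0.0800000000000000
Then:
No Solution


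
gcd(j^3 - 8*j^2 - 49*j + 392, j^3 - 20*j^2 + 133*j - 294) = j - 7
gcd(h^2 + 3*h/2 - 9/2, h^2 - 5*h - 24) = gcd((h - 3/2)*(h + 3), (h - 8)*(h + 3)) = h + 3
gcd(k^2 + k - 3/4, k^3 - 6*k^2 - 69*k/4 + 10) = k - 1/2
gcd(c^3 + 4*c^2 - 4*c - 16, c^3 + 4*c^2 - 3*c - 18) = c - 2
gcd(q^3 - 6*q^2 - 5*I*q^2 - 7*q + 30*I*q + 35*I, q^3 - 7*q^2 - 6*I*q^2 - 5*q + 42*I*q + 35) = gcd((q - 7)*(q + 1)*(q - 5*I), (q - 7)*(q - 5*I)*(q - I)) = q^2 + q*(-7 - 5*I) + 35*I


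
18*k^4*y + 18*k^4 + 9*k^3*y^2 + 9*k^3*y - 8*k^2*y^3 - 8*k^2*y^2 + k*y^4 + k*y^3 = (-6*k + y)*(-3*k + y)*(k + y)*(k*y + k)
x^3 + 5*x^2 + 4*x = x*(x + 1)*(x + 4)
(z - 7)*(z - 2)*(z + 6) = z^3 - 3*z^2 - 40*z + 84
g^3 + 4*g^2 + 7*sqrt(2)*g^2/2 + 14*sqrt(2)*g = g*(g + 4)*(g + 7*sqrt(2)/2)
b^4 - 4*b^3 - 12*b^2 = b^2*(b - 6)*(b + 2)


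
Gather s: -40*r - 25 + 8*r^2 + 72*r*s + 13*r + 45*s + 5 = 8*r^2 - 27*r + s*(72*r + 45) - 20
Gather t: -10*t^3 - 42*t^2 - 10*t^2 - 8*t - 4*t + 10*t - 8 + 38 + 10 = -10*t^3 - 52*t^2 - 2*t + 40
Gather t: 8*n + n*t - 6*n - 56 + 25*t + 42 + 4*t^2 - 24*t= 2*n + 4*t^2 + t*(n + 1) - 14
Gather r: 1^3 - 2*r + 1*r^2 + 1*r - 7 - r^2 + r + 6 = 0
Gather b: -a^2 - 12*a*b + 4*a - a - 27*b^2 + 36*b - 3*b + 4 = -a^2 + 3*a - 27*b^2 + b*(33 - 12*a) + 4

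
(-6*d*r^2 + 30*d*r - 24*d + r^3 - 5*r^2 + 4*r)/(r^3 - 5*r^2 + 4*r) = (-6*d + r)/r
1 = 1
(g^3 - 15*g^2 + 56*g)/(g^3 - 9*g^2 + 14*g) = (g - 8)/(g - 2)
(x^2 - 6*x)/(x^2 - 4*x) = (x - 6)/(x - 4)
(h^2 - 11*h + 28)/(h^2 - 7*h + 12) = (h - 7)/(h - 3)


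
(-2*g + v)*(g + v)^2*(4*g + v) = -8*g^4 - 14*g^3*v - 3*g^2*v^2 + 4*g*v^3 + v^4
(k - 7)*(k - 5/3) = k^2 - 26*k/3 + 35/3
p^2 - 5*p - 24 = (p - 8)*(p + 3)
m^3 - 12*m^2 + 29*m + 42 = (m - 7)*(m - 6)*(m + 1)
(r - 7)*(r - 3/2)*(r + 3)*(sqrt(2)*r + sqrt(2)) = sqrt(2)*r^4 - 9*sqrt(2)*r^3/2 - 41*sqrt(2)*r^2/2 + 33*sqrt(2)*r/2 + 63*sqrt(2)/2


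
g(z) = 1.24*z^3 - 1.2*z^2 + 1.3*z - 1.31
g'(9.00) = 281.02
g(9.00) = 817.15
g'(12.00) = 508.18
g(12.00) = 1984.21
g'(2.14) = 13.20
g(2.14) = 8.13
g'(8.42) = 244.83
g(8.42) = 664.78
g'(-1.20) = 9.54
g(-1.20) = -6.74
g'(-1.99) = 20.81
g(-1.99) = -18.42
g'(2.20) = 14.02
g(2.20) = 8.95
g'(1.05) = 2.88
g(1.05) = 0.17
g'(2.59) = 20.04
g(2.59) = 15.55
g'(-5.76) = 138.54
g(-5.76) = -285.58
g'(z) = 3.72*z^2 - 2.4*z + 1.3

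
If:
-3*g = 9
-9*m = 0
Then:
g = -3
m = 0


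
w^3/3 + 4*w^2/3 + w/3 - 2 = (w/3 + 1)*(w - 1)*(w + 2)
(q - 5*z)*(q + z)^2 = q^3 - 3*q^2*z - 9*q*z^2 - 5*z^3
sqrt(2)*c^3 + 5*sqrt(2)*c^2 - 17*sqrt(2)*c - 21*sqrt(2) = (c - 3)*(c + 7)*(sqrt(2)*c + sqrt(2))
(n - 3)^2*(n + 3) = n^3 - 3*n^2 - 9*n + 27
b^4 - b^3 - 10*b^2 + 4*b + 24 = (b - 3)*(b - 2)*(b + 2)^2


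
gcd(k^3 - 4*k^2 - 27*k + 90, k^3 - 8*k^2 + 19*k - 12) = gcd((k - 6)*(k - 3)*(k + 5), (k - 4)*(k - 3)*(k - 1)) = k - 3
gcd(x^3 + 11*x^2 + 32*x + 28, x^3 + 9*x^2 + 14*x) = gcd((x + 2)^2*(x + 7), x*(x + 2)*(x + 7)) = x^2 + 9*x + 14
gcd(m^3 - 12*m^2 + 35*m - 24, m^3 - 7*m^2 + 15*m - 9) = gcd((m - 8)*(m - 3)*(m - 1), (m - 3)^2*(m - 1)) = m^2 - 4*m + 3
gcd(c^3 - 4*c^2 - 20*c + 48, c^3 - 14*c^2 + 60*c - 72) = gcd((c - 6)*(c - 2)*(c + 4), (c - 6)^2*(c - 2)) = c^2 - 8*c + 12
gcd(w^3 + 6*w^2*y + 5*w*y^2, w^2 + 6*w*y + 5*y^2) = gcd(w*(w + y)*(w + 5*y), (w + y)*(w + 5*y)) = w^2 + 6*w*y + 5*y^2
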